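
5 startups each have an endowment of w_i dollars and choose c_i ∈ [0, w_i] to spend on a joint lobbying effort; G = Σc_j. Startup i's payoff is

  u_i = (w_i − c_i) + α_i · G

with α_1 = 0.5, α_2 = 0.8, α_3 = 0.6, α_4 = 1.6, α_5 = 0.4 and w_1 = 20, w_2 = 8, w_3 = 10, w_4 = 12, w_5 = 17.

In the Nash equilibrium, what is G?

∂u_i/∂c_i = α_i − 1, so startup i contributes w_i if α_i > 1, else 0.
α_i > 1 for i ∈ {4}; NE contributions (0, 0, 0, 12, 0), G = 12.

12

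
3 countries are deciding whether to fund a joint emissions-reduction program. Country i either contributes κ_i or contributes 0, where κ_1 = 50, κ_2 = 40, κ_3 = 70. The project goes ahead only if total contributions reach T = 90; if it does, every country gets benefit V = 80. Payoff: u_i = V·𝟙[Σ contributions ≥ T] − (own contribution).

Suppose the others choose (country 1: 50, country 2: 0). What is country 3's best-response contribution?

Others' total = 50. Contributing 70 brings total to 120 ≥ 90: gain V − κ_3 = 10.
Best response: 70.

70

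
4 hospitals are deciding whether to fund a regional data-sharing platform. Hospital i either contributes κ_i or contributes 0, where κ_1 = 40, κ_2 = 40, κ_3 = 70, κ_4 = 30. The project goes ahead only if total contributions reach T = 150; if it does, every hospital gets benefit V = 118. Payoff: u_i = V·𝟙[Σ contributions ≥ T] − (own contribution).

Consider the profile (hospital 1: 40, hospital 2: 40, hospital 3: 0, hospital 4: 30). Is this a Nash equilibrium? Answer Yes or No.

No

Total = 110 < 150: not provided.
Hospital 1 (pledges 40, payoff -40): dropping to 0 → total 70, payoff 0. Profitable deviation.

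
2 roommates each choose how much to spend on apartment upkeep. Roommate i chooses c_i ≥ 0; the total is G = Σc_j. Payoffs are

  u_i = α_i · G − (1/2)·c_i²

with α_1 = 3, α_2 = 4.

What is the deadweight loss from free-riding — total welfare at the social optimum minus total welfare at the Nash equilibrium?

12.5

Roommate i's FOC: ∂u_i/∂c_i = α_i − c_i = 0, so c_i* = α_i.
NE contributions = (3, 4); G = 7.
W^NE = (Σα)·G − ½Σα_i² = 7² − ½·25 = 36.5.
Planner sets c_i = Σα_j = 7 for every i, so G^SO = 2·7 = 14.
W^SO = (Σα)·G^SO − ½·2·(Σα)² = (2/2)·7² = 49.
Deadweight loss = W^SO − W^NE = 12.5.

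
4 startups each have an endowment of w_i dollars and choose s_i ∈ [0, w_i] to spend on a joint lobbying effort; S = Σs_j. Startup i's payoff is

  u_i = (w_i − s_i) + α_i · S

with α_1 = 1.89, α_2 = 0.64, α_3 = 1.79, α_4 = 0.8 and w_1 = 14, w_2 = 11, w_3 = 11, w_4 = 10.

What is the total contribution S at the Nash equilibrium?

∂u_i/∂s_i = α_i − 1, so startup i contributes w_i if α_i > 1, else 0.
α_i > 1 for i ∈ {1, 3}; NE contributions (14, 0, 11, 0), S = 25.

25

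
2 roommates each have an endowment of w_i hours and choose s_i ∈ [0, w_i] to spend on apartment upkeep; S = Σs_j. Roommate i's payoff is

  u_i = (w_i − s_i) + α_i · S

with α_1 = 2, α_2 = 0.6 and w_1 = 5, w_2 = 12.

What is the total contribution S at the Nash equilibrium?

∂u_i/∂s_i = α_i − 1, so roommate i contributes w_i if α_i > 1, else 0.
α_i > 1 for i ∈ {1}; NE contributions (5, 0), S = 5.

5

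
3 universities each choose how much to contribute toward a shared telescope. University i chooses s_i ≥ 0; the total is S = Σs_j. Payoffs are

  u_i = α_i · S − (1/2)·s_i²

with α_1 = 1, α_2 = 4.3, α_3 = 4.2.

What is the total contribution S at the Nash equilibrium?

9.5

University i's FOC: ∂u_i/∂s_i = α_i − s_i = 0, so s_i* = α_i.
NE contributions = (1, 4.3, 4.2); S = 9.5.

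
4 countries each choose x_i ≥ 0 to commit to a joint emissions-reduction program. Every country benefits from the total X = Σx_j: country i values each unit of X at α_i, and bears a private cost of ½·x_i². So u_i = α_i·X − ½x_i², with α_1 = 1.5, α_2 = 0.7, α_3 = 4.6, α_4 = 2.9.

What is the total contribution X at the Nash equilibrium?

Country i's FOC: ∂u_i/∂x_i = α_i − x_i = 0, so x_i* = α_i.
NE contributions = (1.5, 0.7, 4.6, 2.9); X = 9.7.

9.7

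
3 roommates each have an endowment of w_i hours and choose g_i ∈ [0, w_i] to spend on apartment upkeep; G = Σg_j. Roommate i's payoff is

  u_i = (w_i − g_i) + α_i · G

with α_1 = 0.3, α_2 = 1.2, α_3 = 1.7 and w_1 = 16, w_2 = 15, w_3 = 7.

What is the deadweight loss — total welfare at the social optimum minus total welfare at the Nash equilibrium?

∂u_i/∂g_i = α_i − 1, so roommate i contributes w_i if α_i > 1, else 0.
α_i > 1 for i ∈ {2, 3}; NE contributions (0, 15, 7), G = 22.
W^NE = Σw_i − G^NE + (Σα_i)·G^NE = 38 + 2.2·22 = 86.4.
Planner: ∂(Σu_j)/∂g_i = Σα_j − 1 = 2.2 > 0, so everyone contributes w_i; G^SO = 38, W^SO = 38 + 2.2·38 = 121.6.
Deadweight loss = 35.2.

35.2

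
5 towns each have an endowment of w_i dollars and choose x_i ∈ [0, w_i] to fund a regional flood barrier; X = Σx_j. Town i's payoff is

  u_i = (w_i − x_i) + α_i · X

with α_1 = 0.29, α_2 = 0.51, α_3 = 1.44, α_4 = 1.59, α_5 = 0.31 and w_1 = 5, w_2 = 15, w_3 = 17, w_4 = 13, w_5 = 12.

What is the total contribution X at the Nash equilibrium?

∂u_i/∂x_i = α_i − 1, so town i contributes w_i if α_i > 1, else 0.
α_i > 1 for i ∈ {3, 4}; NE contributions (0, 0, 17, 13, 0), X = 30.

30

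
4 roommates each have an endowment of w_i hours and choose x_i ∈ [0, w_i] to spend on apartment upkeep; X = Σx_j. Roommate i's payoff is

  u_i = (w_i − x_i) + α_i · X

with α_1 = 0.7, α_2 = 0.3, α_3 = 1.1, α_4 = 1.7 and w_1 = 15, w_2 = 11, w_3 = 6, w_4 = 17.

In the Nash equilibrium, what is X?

23

∂u_i/∂x_i = α_i − 1, so roommate i contributes w_i if α_i > 1, else 0.
α_i > 1 for i ∈ {3, 4}; NE contributions (0, 0, 6, 17), X = 23.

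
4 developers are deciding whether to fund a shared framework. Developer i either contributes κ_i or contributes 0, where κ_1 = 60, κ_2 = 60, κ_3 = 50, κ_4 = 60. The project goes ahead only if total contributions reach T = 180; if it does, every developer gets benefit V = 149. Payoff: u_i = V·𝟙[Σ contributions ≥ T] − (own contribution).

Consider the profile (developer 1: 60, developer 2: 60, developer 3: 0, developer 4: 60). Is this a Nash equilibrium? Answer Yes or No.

Yes

Total = 180 ≥ 180: provided.
Developer 1 (pledges 60, payoff 89): dropping to 0 → total 120, payoff 0. No gain.
Developer 2 (pledges 60, payoff 89): dropping to 0 → total 120, payoff 0. No gain.
Developer 3 (pledges 0, payoff 149): pledging 50 → total 230, payoff 99. No gain.
Developer 4 (pledges 60, payoff 89): dropping to 0 → total 120, payoff 0. No gain.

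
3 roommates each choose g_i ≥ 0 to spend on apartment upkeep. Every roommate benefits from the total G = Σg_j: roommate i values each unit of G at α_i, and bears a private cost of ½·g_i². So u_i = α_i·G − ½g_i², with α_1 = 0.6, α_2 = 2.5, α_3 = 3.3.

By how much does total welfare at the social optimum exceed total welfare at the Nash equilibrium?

29.23

Roommate i's FOC: ∂u_i/∂g_i = α_i − g_i = 0, so g_i* = α_i.
NE contributions = (0.6, 2.5, 3.3); G = 6.4.
W^NE = (Σα)·G − ½Σα_i² = 6.4² − ½·17.5 = 32.21.
Planner sets g_i = Σα_j = 6.4 for every i, so G^SO = 3·6.4 = 19.2.
W^SO = (Σα)·G^SO − ½·3·(Σα)² = (3/2)·6.4² = 61.44.
Deadweight loss = W^SO − W^NE = 29.23.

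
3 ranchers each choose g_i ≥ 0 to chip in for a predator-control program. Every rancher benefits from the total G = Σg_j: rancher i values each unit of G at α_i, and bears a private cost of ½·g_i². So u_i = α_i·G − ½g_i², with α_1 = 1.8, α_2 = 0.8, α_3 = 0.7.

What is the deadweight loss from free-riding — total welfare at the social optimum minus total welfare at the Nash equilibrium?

7.63

Rancher i's FOC: ∂u_i/∂g_i = α_i − g_i = 0, so g_i* = α_i.
NE contributions = (1.8, 0.8, 0.7); G = 3.3.
W^NE = (Σα)·G − ½Σα_i² = 3.3² − ½·4.37 = 8.705.
Planner sets g_i = Σα_j = 3.3 for every i, so G^SO = 3·3.3 = 9.9.
W^SO = (Σα)·G^SO − ½·3·(Σα)² = (3/2)·3.3² = 16.335.
Deadweight loss = W^SO − W^NE = 7.63.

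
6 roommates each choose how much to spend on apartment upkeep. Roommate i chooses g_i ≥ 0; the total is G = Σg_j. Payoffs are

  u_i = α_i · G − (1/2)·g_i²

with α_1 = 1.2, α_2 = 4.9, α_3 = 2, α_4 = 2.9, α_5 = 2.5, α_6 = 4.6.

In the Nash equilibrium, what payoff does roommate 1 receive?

21

Roommate i's FOC: ∂u_i/∂g_i = α_i − g_i = 0, so g_i* = α_i.
NE contributions = (1.2, 4.9, 2, 2.9, 2.5, 4.6); G = 18.1.
u_1 = α_1·G − ½·(g_1)² = 1.2·18.1 − ½·1.2² = 21.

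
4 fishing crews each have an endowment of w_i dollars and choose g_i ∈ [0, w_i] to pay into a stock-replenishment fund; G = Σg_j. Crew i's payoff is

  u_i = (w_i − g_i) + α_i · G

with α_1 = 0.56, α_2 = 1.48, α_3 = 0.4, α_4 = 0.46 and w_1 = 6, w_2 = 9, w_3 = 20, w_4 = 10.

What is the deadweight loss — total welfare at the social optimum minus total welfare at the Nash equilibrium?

68.4

∂u_i/∂g_i = α_i − 1, so crew i contributes w_i if α_i > 1, else 0.
α_i > 1 for i ∈ {2}; NE contributions (0, 9, 0, 0), G = 9.
W^NE = Σw_i − G^NE + (Σα_i)·G^NE = 45 + 1.9·9 = 62.1.
Planner: ∂(Σu_j)/∂g_i = Σα_j − 1 = 1.9 > 0, so everyone contributes w_i; G^SO = 45, W^SO = 45 + 1.9·45 = 130.5.
Deadweight loss = 68.4.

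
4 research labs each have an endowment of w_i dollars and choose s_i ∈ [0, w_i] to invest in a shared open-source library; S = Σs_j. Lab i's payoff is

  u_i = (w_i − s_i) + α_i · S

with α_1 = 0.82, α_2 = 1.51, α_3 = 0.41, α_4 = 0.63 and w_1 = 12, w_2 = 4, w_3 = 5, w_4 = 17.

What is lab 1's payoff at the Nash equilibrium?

15.28

∂u_i/∂s_i = α_i − 1, so lab i contributes w_i if α_i > 1, else 0.
α_i > 1 for i ∈ {2}; NE contributions (0, 4, 0, 0), S = 4.
u_1 = (12 − 0) + 0.82·4 = 15.28.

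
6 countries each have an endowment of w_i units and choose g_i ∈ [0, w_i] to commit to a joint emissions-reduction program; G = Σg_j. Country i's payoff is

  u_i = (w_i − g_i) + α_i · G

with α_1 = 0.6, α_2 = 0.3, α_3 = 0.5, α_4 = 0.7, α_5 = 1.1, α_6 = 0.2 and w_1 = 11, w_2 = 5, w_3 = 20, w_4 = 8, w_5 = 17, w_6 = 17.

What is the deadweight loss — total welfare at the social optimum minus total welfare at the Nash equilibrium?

∂u_i/∂g_i = α_i − 1, so country i contributes w_i if α_i > 1, else 0.
α_i > 1 for i ∈ {5}; NE contributions (0, 0, 0, 0, 17, 0), G = 17.
W^NE = Σw_i − G^NE + (Σα_i)·G^NE = 78 + 2.4·17 = 118.8.
Planner: ∂(Σu_j)/∂g_i = Σα_j − 1 = 2.4 > 0, so everyone contributes w_i; G^SO = 78, W^SO = 78 + 2.4·78 = 265.2.
Deadweight loss = 146.4.

146.4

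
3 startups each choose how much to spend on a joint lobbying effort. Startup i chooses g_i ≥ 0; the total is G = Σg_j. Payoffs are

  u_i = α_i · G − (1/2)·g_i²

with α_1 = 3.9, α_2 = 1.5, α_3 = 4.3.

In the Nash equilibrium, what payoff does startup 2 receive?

Startup i's FOC: ∂u_i/∂g_i = α_i − g_i = 0, so g_i* = α_i.
NE contributions = (3.9, 1.5, 4.3); G = 9.7.
u_2 = α_2·G − ½·(g_2)² = 1.5·9.7 − ½·1.5² = 13.425.

13.425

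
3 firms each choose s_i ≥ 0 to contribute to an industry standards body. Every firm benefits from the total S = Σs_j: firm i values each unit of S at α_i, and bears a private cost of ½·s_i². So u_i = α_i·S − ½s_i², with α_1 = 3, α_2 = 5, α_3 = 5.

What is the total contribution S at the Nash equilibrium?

13

Firm i's FOC: ∂u_i/∂s_i = α_i − s_i = 0, so s_i* = α_i.
NE contributions = (3, 5, 5); S = 13.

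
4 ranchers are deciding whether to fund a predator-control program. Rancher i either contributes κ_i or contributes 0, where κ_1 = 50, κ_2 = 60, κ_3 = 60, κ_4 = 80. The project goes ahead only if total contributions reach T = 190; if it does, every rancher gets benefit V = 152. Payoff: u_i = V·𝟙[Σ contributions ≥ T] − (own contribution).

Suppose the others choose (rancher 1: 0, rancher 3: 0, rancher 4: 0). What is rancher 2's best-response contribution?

Others' total = 0. Even contributing 60 gives 60 < 190: no benefit either way.
Best response: 0.

0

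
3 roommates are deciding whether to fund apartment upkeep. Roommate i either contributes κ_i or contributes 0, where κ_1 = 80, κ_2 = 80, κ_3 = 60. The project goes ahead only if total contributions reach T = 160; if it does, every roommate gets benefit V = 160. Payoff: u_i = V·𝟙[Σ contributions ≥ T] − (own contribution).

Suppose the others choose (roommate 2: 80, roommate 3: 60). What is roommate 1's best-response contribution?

Others' total = 140. Contributing 80 brings total to 220 ≥ 160: gain V − κ_1 = 80.
Best response: 80.

80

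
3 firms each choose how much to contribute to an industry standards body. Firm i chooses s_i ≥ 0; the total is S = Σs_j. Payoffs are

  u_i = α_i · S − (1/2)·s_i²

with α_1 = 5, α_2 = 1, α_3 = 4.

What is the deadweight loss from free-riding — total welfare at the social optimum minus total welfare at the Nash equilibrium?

71

Firm i's FOC: ∂u_i/∂s_i = α_i − s_i = 0, so s_i* = α_i.
NE contributions = (5, 1, 4); S = 10.
W^NE = (Σα)·S − ½Σα_i² = 10² − ½·42 = 79.
Planner sets s_i = Σα_j = 10 for every i, so S^SO = 3·10 = 30.
W^SO = (Σα)·S^SO − ½·3·(Σα)² = (3/2)·10² = 150.
Deadweight loss = W^SO − W^NE = 71.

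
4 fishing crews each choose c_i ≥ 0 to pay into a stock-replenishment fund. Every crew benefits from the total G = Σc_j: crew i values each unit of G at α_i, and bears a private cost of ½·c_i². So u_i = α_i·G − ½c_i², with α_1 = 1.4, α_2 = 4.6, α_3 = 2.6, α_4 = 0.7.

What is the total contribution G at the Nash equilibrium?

9.3

Crew i's FOC: ∂u_i/∂c_i = α_i − c_i = 0, so c_i* = α_i.
NE contributions = (1.4, 4.6, 2.6, 0.7); G = 9.3.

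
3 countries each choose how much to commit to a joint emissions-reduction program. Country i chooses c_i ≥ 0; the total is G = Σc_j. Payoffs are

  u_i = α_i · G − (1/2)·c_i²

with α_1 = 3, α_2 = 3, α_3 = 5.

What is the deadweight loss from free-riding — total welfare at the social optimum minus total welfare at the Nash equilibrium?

82

Country i's FOC: ∂u_i/∂c_i = α_i − c_i = 0, so c_i* = α_i.
NE contributions = (3, 3, 5); G = 11.
W^NE = (Σα)·G − ½Σα_i² = 11² − ½·43 = 99.5.
Planner sets c_i = Σα_j = 11 for every i, so G^SO = 3·11 = 33.
W^SO = (Σα)·G^SO − ½·3·(Σα)² = (3/2)·11² = 181.5.
Deadweight loss = W^SO − W^NE = 82.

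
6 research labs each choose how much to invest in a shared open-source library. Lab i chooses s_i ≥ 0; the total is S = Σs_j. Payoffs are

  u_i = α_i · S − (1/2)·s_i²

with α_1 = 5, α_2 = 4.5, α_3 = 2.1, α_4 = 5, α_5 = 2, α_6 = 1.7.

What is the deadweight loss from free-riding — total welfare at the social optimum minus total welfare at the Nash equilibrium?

Lab i's FOC: ∂u_i/∂s_i = α_i − s_i = 0, so s_i* = α_i.
NE contributions = (5, 4.5, 2.1, 5, 2, 1.7); S = 20.3.
W^NE = (Σα)·S − ½Σα_i² = 20.3² − ½·81.55 = 371.315.
Planner sets s_i = Σα_j = 20.3 for every i, so S^SO = 6·20.3 = 121.8.
W^SO = (Σα)·S^SO − ½·6·(Σα)² = (6/2)·20.3² = 1236.27.
Deadweight loss = W^SO − W^NE = 864.955.

864.955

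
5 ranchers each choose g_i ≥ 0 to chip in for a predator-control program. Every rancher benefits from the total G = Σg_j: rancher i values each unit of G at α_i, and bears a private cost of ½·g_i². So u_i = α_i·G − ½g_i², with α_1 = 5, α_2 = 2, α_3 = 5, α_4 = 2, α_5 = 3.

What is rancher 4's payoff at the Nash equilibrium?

Rancher i's FOC: ∂u_i/∂g_i = α_i − g_i = 0, so g_i* = α_i.
NE contributions = (5, 2, 5, 2, 3); G = 17.
u_4 = α_4·G − ½·(g_4)² = 2·17 − ½·2² = 32.

32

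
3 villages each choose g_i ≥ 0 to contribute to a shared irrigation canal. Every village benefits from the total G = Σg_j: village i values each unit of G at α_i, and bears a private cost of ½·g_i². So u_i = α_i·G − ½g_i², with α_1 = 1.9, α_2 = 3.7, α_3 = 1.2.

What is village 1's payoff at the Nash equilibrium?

11.115

Village i's FOC: ∂u_i/∂g_i = α_i − g_i = 0, so g_i* = α_i.
NE contributions = (1.9, 3.7, 1.2); G = 6.8.
u_1 = α_1·G − ½·(g_1)² = 1.9·6.8 − ½·1.9² = 11.115.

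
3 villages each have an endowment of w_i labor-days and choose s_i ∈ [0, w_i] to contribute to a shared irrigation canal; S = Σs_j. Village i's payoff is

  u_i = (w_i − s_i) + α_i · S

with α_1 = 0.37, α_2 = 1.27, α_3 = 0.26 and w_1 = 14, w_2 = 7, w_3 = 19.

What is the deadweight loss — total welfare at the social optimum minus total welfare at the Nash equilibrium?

29.7

∂u_i/∂s_i = α_i − 1, so village i contributes w_i if α_i > 1, else 0.
α_i > 1 for i ∈ {2}; NE contributions (0, 7, 0), S = 7.
W^NE = Σw_i − S^NE + (Σα_i)·S^NE = 40 + 0.9·7 = 46.3.
Planner: ∂(Σu_j)/∂s_i = Σα_j − 1 = 0.9 > 0, so everyone contributes w_i; S^SO = 40, W^SO = 40 + 0.9·40 = 76.
Deadweight loss = 29.7.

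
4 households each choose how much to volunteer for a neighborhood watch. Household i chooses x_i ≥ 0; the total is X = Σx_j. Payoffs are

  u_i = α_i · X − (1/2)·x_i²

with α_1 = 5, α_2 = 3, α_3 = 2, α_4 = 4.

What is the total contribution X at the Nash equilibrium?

Household i's FOC: ∂u_i/∂x_i = α_i − x_i = 0, so x_i* = α_i.
NE contributions = (5, 3, 2, 4); X = 14.

14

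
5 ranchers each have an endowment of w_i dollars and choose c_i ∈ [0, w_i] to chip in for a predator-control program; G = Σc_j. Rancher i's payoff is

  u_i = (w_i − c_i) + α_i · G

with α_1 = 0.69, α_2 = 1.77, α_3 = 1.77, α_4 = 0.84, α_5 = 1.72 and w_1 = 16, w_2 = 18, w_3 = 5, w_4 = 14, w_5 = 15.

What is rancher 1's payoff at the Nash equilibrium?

42.22

∂u_i/∂c_i = α_i − 1, so rancher i contributes w_i if α_i > 1, else 0.
α_i > 1 for i ∈ {2, 3, 5}; NE contributions (0, 18, 5, 0, 15), G = 38.
u_1 = (16 − 0) + 0.69·38 = 42.22.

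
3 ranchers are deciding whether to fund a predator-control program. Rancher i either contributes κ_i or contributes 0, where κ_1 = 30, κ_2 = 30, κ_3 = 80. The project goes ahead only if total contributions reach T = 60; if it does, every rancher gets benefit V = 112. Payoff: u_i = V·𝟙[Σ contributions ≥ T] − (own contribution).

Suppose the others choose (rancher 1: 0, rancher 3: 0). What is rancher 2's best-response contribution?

Others' total = 0. Even contributing 30 gives 30 < 60: no benefit either way.
Best response: 0.

0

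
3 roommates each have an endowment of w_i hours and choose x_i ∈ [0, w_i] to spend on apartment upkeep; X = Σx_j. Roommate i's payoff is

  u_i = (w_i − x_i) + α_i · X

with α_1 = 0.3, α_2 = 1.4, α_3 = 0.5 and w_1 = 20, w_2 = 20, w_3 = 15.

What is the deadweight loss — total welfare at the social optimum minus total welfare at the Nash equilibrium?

∂u_i/∂x_i = α_i − 1, so roommate i contributes w_i if α_i > 1, else 0.
α_i > 1 for i ∈ {2}; NE contributions (0, 20, 0), X = 20.
W^NE = Σw_i − X^NE + (Σα_i)·X^NE = 55 + 1.2·20 = 79.
Planner: ∂(Σu_j)/∂x_i = Σα_j − 1 = 1.2 > 0, so everyone contributes w_i; X^SO = 55, W^SO = 55 + 1.2·55 = 121.
Deadweight loss = 42.

42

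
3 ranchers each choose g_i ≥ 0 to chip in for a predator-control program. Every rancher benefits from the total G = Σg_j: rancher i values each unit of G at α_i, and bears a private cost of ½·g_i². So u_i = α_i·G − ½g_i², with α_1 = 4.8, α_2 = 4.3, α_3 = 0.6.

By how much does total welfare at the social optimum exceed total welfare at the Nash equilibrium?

Rancher i's FOC: ∂u_i/∂g_i = α_i − g_i = 0, so g_i* = α_i.
NE contributions = (4.8, 4.3, 0.6); G = 9.7.
W^NE = (Σα)·G − ½Σα_i² = 9.7² − ½·41.89 = 73.145.
Planner sets g_i = Σα_j = 9.7 for every i, so G^SO = 3·9.7 = 29.1.
W^SO = (Σα)·G^SO − ½·3·(Σα)² = (3/2)·9.7² = 141.135.
Deadweight loss = W^SO − W^NE = 67.99.

67.99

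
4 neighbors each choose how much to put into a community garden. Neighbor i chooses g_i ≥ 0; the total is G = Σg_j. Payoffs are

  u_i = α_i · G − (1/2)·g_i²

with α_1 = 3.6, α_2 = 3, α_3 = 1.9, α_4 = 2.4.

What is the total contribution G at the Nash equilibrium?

Neighbor i's FOC: ∂u_i/∂g_i = α_i − g_i = 0, so g_i* = α_i.
NE contributions = (3.6, 3, 1.9, 2.4); G = 10.9.

10.9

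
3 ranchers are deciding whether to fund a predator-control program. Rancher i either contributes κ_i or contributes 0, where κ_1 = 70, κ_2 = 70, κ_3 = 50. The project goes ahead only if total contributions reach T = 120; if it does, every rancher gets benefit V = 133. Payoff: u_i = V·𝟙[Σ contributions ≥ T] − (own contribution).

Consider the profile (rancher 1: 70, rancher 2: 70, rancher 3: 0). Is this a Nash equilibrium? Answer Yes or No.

Yes

Total = 140 ≥ 120: provided.
Rancher 1 (pledges 70, payoff 63): dropping to 0 → total 70, payoff 0. No gain.
Rancher 2 (pledges 70, payoff 63): dropping to 0 → total 70, payoff 0. No gain.
Rancher 3 (pledges 0, payoff 133): pledging 50 → total 190, payoff 83. No gain.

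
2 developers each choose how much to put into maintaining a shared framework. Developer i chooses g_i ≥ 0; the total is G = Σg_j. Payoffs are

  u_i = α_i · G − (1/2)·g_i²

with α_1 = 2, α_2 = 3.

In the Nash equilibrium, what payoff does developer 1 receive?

8

Developer i's FOC: ∂u_i/∂g_i = α_i − g_i = 0, so g_i* = α_i.
NE contributions = (2, 3); G = 5.
u_1 = α_1·G − ½·(g_1)² = 2·5 − ½·2² = 8.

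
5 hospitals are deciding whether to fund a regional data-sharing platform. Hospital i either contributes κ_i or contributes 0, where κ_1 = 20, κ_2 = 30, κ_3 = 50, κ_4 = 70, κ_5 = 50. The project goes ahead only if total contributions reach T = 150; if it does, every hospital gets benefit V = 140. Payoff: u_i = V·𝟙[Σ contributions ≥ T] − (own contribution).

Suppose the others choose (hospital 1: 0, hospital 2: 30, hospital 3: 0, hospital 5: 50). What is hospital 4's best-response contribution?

Others' total = 80. Contributing 70 brings total to 150 ≥ 150: gain V − κ_4 = 70.
Best response: 70.

70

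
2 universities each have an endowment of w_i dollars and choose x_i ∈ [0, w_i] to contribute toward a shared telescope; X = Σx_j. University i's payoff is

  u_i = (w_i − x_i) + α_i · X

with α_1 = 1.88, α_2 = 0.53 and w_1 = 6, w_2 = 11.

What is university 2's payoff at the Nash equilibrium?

14.18

∂u_i/∂x_i = α_i − 1, so university i contributes w_i if α_i > 1, else 0.
α_i > 1 for i ∈ {1}; NE contributions (6, 0), X = 6.
u_2 = (11 − 0) + 0.53·6 = 14.18.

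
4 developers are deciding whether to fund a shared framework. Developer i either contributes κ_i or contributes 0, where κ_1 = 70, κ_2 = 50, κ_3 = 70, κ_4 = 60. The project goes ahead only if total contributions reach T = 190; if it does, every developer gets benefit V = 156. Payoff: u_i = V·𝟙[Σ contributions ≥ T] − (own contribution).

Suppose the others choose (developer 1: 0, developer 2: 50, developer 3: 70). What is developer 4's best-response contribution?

Others' total = 120. Even contributing 60 gives 180 < 190: no benefit either way.
Best response: 0.

0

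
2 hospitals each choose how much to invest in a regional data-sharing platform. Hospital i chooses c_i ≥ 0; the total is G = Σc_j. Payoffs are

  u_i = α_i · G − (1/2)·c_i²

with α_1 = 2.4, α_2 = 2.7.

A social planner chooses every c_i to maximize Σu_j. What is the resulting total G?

Planner FOC: ∂(Σu_j)/∂c_i = (Σα_j) − c_i = 0, so c_i^SO = Σα_j = 5.1 for every i; G^SO = 10.2.

10.2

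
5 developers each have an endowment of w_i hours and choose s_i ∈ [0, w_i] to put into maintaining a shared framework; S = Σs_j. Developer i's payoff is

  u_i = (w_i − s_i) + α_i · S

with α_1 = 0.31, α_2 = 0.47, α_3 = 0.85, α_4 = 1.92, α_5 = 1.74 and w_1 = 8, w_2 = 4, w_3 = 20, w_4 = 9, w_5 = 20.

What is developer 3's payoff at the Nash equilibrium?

44.65

∂u_i/∂s_i = α_i − 1, so developer i contributes w_i if α_i > 1, else 0.
α_i > 1 for i ∈ {4, 5}; NE contributions (0, 0, 0, 9, 20), S = 29.
u_3 = (20 − 0) + 0.85·29 = 44.65.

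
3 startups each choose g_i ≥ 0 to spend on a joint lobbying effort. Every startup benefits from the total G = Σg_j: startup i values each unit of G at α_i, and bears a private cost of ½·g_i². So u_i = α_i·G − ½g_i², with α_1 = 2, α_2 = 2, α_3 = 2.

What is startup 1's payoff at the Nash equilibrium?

10

Startup i's FOC: ∂u_i/∂g_i = α_i − g_i = 0, so g_i* = α_i.
NE contributions = (2, 2, 2); G = 6.
u_1 = α_1·G − ½·(g_1)² = 2·6 − ½·2² = 10.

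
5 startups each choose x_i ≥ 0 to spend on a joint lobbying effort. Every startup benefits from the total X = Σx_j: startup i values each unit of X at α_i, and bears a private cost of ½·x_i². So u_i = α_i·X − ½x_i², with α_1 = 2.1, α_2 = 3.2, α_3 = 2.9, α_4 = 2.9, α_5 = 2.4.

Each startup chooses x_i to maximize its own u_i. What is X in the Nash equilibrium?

13.5

Startup i's FOC: ∂u_i/∂x_i = α_i − x_i = 0, so x_i* = α_i.
NE contributions = (2.1, 3.2, 2.9, 2.9, 2.4); X = 13.5.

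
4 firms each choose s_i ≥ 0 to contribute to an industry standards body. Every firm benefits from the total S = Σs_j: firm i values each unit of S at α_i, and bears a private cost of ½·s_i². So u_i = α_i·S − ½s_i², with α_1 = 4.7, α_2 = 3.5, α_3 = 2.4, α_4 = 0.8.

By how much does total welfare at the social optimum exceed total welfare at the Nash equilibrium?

Firm i's FOC: ∂u_i/∂s_i = α_i − s_i = 0, so s_i* = α_i.
NE contributions = (4.7, 3.5, 2.4, 0.8); S = 11.4.
W^NE = (Σα)·S − ½Σα_i² = 11.4² − ½·40.74 = 109.59.
Planner sets s_i = Σα_j = 11.4 for every i, so S^SO = 4·11.4 = 45.6.
W^SO = (Σα)·S^SO − ½·4·(Σα)² = (4/2)·11.4² = 259.92.
Deadweight loss = W^SO − W^NE = 150.33.

150.33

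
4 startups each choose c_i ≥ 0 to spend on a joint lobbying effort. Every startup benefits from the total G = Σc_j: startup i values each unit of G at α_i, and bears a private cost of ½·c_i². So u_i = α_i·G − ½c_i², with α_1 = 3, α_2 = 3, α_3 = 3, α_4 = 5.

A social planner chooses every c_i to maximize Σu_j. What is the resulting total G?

56

Planner FOC: ∂(Σu_j)/∂c_i = (Σα_j) − c_i = 0, so c_i^SO = Σα_j = 14 for every i; G^SO = 56.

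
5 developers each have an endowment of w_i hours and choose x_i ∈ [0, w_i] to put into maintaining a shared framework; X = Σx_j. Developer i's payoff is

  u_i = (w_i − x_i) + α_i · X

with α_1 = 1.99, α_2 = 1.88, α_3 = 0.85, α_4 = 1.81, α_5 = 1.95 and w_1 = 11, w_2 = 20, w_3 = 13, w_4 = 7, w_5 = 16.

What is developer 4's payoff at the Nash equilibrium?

97.74

∂u_i/∂x_i = α_i − 1, so developer i contributes w_i if α_i > 1, else 0.
α_i > 1 for i ∈ {1, 2, 4, 5}; NE contributions (11, 20, 0, 7, 16), X = 54.
u_4 = (7 − 7) + 1.81·54 = 97.74.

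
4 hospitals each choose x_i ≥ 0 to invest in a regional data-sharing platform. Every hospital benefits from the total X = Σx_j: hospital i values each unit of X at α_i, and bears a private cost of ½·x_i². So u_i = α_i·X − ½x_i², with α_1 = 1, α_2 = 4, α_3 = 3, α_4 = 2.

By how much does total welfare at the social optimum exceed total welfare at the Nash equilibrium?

Hospital i's FOC: ∂u_i/∂x_i = α_i − x_i = 0, so x_i* = α_i.
NE contributions = (1, 4, 3, 2); X = 10.
W^NE = (Σα)·X − ½Σα_i² = 10² − ½·30 = 85.
Planner sets x_i = Σα_j = 10 for every i, so X^SO = 4·10 = 40.
W^SO = (Σα)·X^SO − ½·4·(Σα)² = (4/2)·10² = 200.
Deadweight loss = W^SO − W^NE = 115.

115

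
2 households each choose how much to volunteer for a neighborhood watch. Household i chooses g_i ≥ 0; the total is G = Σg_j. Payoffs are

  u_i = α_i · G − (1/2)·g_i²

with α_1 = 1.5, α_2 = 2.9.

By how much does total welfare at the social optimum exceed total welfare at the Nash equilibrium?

Household i's FOC: ∂u_i/∂g_i = α_i − g_i = 0, so g_i* = α_i.
NE contributions = (1.5, 2.9); G = 4.4.
W^NE = (Σα)·G − ½Σα_i² = 4.4² − ½·10.66 = 14.03.
Planner sets g_i = Σα_j = 4.4 for every i, so G^SO = 2·4.4 = 8.8.
W^SO = (Σα)·G^SO − ½·2·(Σα)² = (2/2)·4.4² = 19.36.
Deadweight loss = W^SO − W^NE = 5.33.

5.33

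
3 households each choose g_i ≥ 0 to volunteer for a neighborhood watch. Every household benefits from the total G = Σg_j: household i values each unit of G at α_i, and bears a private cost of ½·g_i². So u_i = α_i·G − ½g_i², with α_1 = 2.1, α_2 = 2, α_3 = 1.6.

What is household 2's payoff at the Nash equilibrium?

9.4

Household i's FOC: ∂u_i/∂g_i = α_i − g_i = 0, so g_i* = α_i.
NE contributions = (2.1, 2, 1.6); G = 5.7.
u_2 = α_2·G − ½·(g_2)² = 2·5.7 − ½·2² = 9.4.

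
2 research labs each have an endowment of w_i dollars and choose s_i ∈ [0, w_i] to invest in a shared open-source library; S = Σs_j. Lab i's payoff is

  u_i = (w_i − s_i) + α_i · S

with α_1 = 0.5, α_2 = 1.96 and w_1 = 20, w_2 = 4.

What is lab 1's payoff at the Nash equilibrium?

∂u_i/∂s_i = α_i − 1, so lab i contributes w_i if α_i > 1, else 0.
α_i > 1 for i ∈ {2}; NE contributions (0, 4), S = 4.
u_1 = (20 − 0) + 0.5·4 = 22.

22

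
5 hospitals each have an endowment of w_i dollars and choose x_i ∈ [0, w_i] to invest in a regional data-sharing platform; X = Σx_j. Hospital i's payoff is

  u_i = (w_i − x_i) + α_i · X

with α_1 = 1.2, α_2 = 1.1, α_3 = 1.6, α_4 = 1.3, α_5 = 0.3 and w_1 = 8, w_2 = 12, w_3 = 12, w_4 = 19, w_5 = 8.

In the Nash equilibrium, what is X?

51

∂u_i/∂x_i = α_i − 1, so hospital i contributes w_i if α_i > 1, else 0.
α_i > 1 for i ∈ {1, 2, 3, 4}; NE contributions (8, 12, 12, 19, 0), X = 51.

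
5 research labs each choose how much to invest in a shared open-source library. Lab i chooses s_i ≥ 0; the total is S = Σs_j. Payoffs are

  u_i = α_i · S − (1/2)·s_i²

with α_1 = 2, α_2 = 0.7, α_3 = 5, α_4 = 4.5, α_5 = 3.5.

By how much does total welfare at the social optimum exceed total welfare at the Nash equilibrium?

400.73

Lab i's FOC: ∂u_i/∂s_i = α_i − s_i = 0, so s_i* = α_i.
NE contributions = (2, 0.7, 5, 4.5, 3.5); S = 15.7.
W^NE = (Σα)·S − ½Σα_i² = 15.7² − ½·61.99 = 215.495.
Planner sets s_i = Σα_j = 15.7 for every i, so S^SO = 5·15.7 = 78.5.
W^SO = (Σα)·S^SO − ½·5·(Σα)² = (5/2)·15.7² = 616.225.
Deadweight loss = W^SO − W^NE = 400.73.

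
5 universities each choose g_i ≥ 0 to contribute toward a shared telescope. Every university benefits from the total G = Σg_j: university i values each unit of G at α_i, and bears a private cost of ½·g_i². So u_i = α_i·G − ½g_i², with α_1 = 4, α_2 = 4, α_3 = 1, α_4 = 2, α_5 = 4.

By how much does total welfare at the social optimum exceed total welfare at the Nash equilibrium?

University i's FOC: ∂u_i/∂g_i = α_i − g_i = 0, so g_i* = α_i.
NE contributions = (4, 4, 1, 2, 4); G = 15.
W^NE = (Σα)·G − ½Σα_i² = 15² − ½·53 = 198.5.
Planner sets g_i = Σα_j = 15 for every i, so G^SO = 5·15 = 75.
W^SO = (Σα)·G^SO − ½·5·(Σα)² = (5/2)·15² = 562.5.
Deadweight loss = W^SO − W^NE = 364.

364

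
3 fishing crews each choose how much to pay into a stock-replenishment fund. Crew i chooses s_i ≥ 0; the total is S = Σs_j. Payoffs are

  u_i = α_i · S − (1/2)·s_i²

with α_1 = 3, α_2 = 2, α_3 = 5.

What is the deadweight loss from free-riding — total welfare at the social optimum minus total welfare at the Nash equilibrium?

Crew i's FOC: ∂u_i/∂s_i = α_i − s_i = 0, so s_i* = α_i.
NE contributions = (3, 2, 5); S = 10.
W^NE = (Σα)·S − ½Σα_i² = 10² − ½·38 = 81.
Planner sets s_i = Σα_j = 10 for every i, so S^SO = 3·10 = 30.
W^SO = (Σα)·S^SO − ½·3·(Σα)² = (3/2)·10² = 150.
Deadweight loss = W^SO − W^NE = 69.

69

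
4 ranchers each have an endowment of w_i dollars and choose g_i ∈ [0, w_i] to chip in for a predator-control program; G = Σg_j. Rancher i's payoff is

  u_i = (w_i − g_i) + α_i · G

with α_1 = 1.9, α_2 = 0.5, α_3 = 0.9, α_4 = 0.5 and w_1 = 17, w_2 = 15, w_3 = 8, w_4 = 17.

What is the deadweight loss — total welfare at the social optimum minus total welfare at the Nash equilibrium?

112

∂u_i/∂g_i = α_i − 1, so rancher i contributes w_i if α_i > 1, else 0.
α_i > 1 for i ∈ {1}; NE contributions (17, 0, 0, 0), G = 17.
W^NE = Σw_i − G^NE + (Σα_i)·G^NE = 57 + 2.8·17 = 104.6.
Planner: ∂(Σu_j)/∂g_i = Σα_j − 1 = 2.8 > 0, so everyone contributes w_i; G^SO = 57, W^SO = 57 + 2.8·57 = 216.6.
Deadweight loss = 112.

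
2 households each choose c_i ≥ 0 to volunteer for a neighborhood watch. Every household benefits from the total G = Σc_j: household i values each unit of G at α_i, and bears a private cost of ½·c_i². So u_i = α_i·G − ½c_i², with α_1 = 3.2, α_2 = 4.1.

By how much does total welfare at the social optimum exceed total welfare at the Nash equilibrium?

Household i's FOC: ∂u_i/∂c_i = α_i − c_i = 0, so c_i* = α_i.
NE contributions = (3.2, 4.1); G = 7.3.
W^NE = (Σα)·G − ½Σα_i² = 7.3² − ½·27.05 = 39.765.
Planner sets c_i = Σα_j = 7.3 for every i, so G^SO = 2·7.3 = 14.6.
W^SO = (Σα)·G^SO − ½·2·(Σα)² = (2/2)·7.3² = 53.29.
Deadweight loss = W^SO − W^NE = 13.525.

13.525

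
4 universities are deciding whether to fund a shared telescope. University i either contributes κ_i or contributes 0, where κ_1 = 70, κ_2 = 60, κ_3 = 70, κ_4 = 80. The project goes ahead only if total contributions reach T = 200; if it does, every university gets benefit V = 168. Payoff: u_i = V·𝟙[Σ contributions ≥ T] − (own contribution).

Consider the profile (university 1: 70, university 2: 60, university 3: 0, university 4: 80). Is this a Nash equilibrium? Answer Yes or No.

Total = 210 ≥ 200: provided.
University 1 (pledges 70, payoff 98): dropping to 0 → total 140, payoff 0. No gain.
University 2 (pledges 60, payoff 108): dropping to 0 → total 150, payoff 0. No gain.
University 3 (pledges 0, payoff 168): pledging 70 → total 280, payoff 98. No gain.
University 4 (pledges 80, payoff 88): dropping to 0 → total 130, payoff 0. No gain.

Yes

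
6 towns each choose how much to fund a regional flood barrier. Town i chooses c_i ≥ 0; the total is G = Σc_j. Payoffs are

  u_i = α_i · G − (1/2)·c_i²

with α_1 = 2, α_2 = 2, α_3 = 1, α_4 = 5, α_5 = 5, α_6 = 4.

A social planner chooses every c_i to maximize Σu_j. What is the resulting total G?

114

Planner FOC: ∂(Σu_j)/∂c_i = (Σα_j) − c_i = 0, so c_i^SO = Σα_j = 19 for every i; G^SO = 114.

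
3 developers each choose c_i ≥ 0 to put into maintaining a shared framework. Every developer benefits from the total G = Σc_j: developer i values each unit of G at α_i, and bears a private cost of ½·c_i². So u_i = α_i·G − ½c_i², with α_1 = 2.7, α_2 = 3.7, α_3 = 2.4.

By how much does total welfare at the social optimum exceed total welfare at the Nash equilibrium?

52.09

Developer i's FOC: ∂u_i/∂c_i = α_i − c_i = 0, so c_i* = α_i.
NE contributions = (2.7, 3.7, 2.4); G = 8.8.
W^NE = (Σα)·G − ½Σα_i² = 8.8² − ½·26.74 = 64.07.
Planner sets c_i = Σα_j = 8.8 for every i, so G^SO = 3·8.8 = 26.4.
W^SO = (Σα)·G^SO − ½·3·(Σα)² = (3/2)·8.8² = 116.16.
Deadweight loss = W^SO − W^NE = 52.09.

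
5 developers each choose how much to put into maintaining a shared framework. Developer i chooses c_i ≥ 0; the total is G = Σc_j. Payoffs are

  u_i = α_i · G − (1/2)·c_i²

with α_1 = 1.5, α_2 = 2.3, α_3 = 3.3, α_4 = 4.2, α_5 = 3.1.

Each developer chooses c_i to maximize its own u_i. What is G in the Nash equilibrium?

14.4

Developer i's FOC: ∂u_i/∂c_i = α_i − c_i = 0, so c_i* = α_i.
NE contributions = (1.5, 2.3, 3.3, 4.2, 3.1); G = 14.4.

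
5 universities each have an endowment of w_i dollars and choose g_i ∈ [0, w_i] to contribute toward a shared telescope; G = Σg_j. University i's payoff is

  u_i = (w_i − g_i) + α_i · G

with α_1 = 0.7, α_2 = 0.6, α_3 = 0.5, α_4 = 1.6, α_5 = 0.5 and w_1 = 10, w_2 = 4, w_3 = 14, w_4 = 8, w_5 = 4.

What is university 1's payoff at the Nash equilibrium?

∂u_i/∂g_i = α_i − 1, so university i contributes w_i if α_i > 1, else 0.
α_i > 1 for i ∈ {4}; NE contributions (0, 0, 0, 8, 0), G = 8.
u_1 = (10 − 0) + 0.7·8 = 15.6.

15.6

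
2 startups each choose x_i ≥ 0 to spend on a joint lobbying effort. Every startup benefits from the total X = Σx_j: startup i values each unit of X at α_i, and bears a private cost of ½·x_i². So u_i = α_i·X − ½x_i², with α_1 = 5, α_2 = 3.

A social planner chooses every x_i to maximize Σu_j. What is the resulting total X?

16

Planner FOC: ∂(Σu_j)/∂x_i = (Σα_j) − x_i = 0, so x_i^SO = Σα_j = 8 for every i; X^SO = 16.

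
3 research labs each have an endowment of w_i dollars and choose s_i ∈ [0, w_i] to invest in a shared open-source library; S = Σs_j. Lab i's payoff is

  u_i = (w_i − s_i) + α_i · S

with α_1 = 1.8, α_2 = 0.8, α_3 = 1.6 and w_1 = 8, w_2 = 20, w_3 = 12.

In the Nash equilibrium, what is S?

20

∂u_i/∂s_i = α_i − 1, so lab i contributes w_i if α_i > 1, else 0.
α_i > 1 for i ∈ {1, 3}; NE contributions (8, 0, 12), S = 20.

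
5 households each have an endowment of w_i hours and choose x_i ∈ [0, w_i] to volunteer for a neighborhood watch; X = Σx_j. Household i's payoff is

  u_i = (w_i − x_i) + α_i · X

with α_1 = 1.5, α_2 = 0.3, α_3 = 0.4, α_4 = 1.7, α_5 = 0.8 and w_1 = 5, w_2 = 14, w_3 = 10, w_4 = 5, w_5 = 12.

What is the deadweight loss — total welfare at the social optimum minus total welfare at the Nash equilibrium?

133.2

∂u_i/∂x_i = α_i − 1, so household i contributes w_i if α_i > 1, else 0.
α_i > 1 for i ∈ {1, 4}; NE contributions (5, 0, 0, 5, 0), X = 10.
W^NE = Σw_i − X^NE + (Σα_i)·X^NE = 46 + 3.7·10 = 83.
Planner: ∂(Σu_j)/∂x_i = Σα_j − 1 = 3.7 > 0, so everyone contributes w_i; X^SO = 46, W^SO = 46 + 3.7·46 = 216.2.
Deadweight loss = 133.2.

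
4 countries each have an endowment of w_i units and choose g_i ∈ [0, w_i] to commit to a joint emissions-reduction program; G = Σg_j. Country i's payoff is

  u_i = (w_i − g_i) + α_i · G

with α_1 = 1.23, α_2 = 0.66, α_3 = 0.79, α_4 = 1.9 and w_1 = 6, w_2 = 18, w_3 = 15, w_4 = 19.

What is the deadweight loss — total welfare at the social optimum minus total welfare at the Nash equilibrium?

118.14

∂u_i/∂g_i = α_i − 1, so country i contributes w_i if α_i > 1, else 0.
α_i > 1 for i ∈ {1, 4}; NE contributions (6, 0, 0, 19), G = 25.
W^NE = Σw_i − G^NE + (Σα_i)·G^NE = 58 + 3.58·25 = 147.5.
Planner: ∂(Σu_j)/∂g_i = Σα_j − 1 = 3.58 > 0, so everyone contributes w_i; G^SO = 58, W^SO = 58 + 3.58·58 = 265.64.
Deadweight loss = 118.14.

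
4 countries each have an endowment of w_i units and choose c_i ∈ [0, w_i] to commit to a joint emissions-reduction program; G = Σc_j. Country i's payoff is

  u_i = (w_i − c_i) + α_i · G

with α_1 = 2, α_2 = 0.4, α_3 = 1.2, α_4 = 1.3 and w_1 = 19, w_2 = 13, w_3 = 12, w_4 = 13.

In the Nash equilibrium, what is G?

∂u_i/∂c_i = α_i − 1, so country i contributes w_i if α_i > 1, else 0.
α_i > 1 for i ∈ {1, 3, 4}; NE contributions (19, 0, 12, 13), G = 44.

44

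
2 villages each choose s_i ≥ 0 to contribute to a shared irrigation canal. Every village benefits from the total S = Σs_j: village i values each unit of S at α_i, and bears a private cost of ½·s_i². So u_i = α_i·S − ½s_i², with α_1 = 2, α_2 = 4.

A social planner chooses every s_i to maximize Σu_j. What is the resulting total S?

12

Planner FOC: ∂(Σu_j)/∂s_i = (Σα_j) − s_i = 0, so s_i^SO = Σα_j = 6 for every i; S^SO = 12.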